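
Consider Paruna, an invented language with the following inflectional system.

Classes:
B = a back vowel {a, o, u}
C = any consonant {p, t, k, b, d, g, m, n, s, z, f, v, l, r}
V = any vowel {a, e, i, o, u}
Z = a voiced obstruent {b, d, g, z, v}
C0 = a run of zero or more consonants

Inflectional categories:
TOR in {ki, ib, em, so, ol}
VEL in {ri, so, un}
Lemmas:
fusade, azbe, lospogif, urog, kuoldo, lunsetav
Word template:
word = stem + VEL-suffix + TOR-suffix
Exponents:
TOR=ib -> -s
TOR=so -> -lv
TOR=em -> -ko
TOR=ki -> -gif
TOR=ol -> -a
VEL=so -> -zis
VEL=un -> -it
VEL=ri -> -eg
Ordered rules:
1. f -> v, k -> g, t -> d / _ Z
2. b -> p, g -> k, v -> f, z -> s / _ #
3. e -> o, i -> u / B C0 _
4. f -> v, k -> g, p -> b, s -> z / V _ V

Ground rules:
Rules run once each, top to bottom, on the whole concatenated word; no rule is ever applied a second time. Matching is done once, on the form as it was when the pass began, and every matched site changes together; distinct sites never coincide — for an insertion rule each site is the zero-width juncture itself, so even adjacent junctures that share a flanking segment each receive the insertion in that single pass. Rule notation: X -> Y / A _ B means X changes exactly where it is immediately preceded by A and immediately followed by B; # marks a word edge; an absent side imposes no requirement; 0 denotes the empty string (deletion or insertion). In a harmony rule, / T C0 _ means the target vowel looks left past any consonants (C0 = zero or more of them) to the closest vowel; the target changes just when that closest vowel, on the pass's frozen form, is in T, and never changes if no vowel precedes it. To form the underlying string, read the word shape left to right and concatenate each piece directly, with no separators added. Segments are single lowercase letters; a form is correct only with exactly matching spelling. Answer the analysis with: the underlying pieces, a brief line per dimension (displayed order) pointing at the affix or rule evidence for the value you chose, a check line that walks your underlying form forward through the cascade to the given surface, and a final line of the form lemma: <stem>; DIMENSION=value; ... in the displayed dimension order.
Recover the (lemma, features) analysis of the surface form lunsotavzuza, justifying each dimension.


underlying: lunsetav-zis-a
TOR=ol - signalled by the affix -a
VEL=so - signalled by the affix -zis
check: lunsetavzisa -> lunsetavzisa -> lunsetavzisa -> lunsotavzusa -> lunsotavzuza
lemma: lunsetav; TOR=ol; VEL=so


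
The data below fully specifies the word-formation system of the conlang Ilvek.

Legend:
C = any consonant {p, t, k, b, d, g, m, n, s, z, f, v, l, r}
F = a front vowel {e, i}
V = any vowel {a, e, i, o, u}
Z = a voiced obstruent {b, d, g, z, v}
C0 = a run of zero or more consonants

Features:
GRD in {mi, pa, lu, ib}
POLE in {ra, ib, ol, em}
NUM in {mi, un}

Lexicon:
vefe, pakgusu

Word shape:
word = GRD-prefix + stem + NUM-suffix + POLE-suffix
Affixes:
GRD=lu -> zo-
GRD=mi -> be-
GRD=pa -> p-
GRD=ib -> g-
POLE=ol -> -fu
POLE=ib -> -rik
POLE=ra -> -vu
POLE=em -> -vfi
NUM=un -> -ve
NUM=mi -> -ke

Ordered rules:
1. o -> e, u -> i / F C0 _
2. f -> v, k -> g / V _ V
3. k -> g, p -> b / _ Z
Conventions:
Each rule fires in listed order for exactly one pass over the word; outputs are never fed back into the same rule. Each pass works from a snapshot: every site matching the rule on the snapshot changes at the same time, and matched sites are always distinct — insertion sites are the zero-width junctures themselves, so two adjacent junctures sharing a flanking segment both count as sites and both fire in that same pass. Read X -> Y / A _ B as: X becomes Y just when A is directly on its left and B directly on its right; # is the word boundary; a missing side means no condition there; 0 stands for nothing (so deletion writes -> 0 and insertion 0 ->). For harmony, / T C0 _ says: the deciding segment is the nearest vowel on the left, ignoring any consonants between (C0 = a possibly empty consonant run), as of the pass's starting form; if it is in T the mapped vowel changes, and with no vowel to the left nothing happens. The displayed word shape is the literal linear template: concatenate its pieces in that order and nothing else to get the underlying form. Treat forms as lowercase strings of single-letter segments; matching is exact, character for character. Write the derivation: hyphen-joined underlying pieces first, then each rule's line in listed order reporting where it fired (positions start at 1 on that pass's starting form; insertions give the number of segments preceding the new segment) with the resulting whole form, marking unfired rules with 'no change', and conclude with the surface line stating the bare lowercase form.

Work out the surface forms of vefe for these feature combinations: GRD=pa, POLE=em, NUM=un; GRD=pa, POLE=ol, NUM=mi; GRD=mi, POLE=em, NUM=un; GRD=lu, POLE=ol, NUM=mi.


cell GRD=pa, POLE=em, NUM=un:
underlying: p-vefe-ve-vfi
1. o -> e, u -> i / F C0 _: no change
2. f -> v, k -> g / V _ V: fires at position(s) 4: pvevevevfi
3. k -> g, p -> b / _ Z: fires at position(s) 1: bvevevevfi
surface: bvevevevfi

cell GRD=pa, POLE=ol, NUM=mi:
underlying: p-vefe-ke-fu
1. o -> e, u -> i / F C0 _: fires at position(s) 9: pvefekefi
2. f -> v, k -> g / V _ V: fires at position(s) 4, 6, 8: pvevegevi
3. k -> g, p -> b / _ Z: fires at position(s) 1: bvevegevi
surface: bvevegevi

cell GRD=mi, POLE=em, NUM=un:
underlying: be-vefe-ve-vfi
1. o -> e, u -> i / F C0 _: no change
2. f -> v, k -> g / V _ V: fires at position(s) 5: bevevevevfi
3. k -> g, p -> b / _ Z: no change
surface: bevevevevfi

cell GRD=lu, POLE=ol, NUM=mi:
underlying: zo-vefe-ke-fu
1. o -> e, u -> i / F C0 _: fires at position(s) 10: zovefekefi
2. f -> v, k -> g / V _ V: fires at position(s) 5, 7, 9: zovevegevi
3. k -> g, p -> b / _ Z: no change
surface: zovevegevi


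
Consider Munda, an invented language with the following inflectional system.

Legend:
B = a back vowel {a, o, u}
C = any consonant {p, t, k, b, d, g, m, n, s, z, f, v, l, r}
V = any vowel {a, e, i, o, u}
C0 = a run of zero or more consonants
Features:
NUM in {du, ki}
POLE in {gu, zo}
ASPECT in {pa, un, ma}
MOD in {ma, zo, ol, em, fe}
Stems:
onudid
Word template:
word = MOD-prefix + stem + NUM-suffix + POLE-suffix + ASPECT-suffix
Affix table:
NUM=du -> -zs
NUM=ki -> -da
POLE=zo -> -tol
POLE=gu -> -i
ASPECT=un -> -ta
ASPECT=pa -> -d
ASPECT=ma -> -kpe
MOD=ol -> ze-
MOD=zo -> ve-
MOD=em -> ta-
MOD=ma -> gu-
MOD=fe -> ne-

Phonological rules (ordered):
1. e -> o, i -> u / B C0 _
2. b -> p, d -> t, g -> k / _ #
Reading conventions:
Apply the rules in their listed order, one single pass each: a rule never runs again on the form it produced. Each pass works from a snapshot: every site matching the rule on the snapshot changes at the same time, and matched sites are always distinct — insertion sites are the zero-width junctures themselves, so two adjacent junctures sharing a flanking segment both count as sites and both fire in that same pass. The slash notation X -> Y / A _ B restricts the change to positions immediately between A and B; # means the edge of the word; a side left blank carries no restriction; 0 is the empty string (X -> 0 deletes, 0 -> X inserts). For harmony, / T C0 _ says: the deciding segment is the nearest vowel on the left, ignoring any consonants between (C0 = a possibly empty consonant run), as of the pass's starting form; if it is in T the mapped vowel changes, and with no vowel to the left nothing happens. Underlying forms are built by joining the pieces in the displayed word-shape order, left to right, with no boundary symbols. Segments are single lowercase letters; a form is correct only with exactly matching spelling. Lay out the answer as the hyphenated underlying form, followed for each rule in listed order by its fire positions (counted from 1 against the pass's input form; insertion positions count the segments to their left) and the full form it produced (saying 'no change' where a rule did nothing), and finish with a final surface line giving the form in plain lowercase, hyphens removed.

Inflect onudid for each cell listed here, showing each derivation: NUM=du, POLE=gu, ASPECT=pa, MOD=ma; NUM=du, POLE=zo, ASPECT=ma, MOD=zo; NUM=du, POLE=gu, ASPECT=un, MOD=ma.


cell NUM=du, POLE=gu, ASPECT=pa, MOD=ma:
underlying: gu-onudid-zs-i-d
1. e -> o, i -> u / B C0 _: fires at position(s) 7: guonududzsid
2. b -> p, d -> t, g -> k / _ #: fires at position(s) 12: guonududzsit
surface: guonududzsit

cell NUM=du, POLE=zo, ASPECT=ma, MOD=zo:
underlying: ve-onudid-zs-tol-kpe
1. e -> o, i -> u / B C0 _: fires at position(s) 7, 16: veonududzstolkpo
2. b -> p, d -> t, g -> k / _ #: no change
surface: veonududzstolkpo

cell NUM=du, POLE=gu, ASPECT=un, MOD=ma:
underlying: gu-onudid-zs-i-ta
1. e -> o, i -> u / B C0 _: fires at position(s) 7: guonududzsita
2. b -> p, d -> t, g -> k / _ #: no change
surface: guonududzsita


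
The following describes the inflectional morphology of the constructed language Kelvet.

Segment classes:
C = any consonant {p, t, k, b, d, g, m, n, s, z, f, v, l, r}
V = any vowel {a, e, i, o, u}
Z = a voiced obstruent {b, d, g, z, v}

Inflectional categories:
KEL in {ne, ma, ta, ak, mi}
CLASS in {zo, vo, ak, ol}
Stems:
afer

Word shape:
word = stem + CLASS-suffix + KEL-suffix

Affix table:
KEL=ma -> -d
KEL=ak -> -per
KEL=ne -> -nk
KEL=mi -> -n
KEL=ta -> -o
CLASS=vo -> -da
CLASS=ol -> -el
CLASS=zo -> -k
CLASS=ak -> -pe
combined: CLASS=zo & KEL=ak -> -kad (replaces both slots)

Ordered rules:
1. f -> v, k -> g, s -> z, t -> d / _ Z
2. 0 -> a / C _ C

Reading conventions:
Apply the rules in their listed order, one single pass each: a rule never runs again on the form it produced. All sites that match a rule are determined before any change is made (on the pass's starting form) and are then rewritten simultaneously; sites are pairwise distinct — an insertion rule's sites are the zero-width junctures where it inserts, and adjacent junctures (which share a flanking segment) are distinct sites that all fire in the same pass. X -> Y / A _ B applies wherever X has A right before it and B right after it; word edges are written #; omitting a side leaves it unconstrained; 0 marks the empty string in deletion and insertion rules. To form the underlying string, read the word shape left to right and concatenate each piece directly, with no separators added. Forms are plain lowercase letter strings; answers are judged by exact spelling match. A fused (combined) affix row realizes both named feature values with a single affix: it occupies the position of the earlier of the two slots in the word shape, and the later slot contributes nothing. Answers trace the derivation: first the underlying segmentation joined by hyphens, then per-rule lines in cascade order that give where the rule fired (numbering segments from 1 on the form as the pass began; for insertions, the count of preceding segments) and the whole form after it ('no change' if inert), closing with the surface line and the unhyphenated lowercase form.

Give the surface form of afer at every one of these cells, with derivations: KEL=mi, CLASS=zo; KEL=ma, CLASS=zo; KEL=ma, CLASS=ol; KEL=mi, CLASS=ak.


cell KEL=mi, CLASS=zo:
underlying: afer-k-n
1. f -> v, k -> g, s -> z, t -> d / _ Z: no change
2. 0 -> a / C _ C: inserts after position(s) 4, 5: aferakan
surface: aferakan

cell KEL=ma, CLASS=zo:
underlying: afer-k-d
1. f -> v, k -> g, s -> z, t -> d / _ Z: fires at position(s) 5: afergd
2. 0 -> a / C _ C: inserts after position(s) 4, 5: aferagad
surface: aferagad

cell KEL=ma, CLASS=ol:
underlying: afer-el-d
1. f -> v, k -> g, s -> z, t -> d / _ Z: no change
2. 0 -> a / C _ C: inserts after position(s) 6: aferelad
surface: aferelad

cell KEL=mi, CLASS=ak:
underlying: afer-pe-n
1. f -> v, k -> g, s -> z, t -> d / _ Z: no change
2. 0 -> a / C _ C: inserts after position(s) 4: aferapen
surface: aferapen


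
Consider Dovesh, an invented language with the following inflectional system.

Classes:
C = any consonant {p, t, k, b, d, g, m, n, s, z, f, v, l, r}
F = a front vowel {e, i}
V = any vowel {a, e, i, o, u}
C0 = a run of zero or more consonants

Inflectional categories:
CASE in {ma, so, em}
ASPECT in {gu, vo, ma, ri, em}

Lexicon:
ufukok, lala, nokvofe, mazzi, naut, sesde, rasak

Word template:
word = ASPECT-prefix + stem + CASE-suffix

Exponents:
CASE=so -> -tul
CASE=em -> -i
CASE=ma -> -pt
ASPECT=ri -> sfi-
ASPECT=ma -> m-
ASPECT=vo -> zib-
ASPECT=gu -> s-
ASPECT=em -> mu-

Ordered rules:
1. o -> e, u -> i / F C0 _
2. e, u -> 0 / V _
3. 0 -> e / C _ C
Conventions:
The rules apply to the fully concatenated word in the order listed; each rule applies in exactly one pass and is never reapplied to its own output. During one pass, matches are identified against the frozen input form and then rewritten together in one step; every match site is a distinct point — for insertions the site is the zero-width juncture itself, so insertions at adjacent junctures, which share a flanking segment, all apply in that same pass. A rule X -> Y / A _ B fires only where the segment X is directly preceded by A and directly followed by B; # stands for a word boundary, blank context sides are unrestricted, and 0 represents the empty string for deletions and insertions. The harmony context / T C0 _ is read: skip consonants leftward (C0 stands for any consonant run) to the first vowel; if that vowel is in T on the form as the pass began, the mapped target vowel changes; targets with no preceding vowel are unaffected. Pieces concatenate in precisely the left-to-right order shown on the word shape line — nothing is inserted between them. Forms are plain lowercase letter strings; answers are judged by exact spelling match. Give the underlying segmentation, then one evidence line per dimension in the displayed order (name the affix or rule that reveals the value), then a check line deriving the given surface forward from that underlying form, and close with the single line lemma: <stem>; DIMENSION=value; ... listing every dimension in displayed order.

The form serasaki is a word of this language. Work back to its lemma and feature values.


underlying: s-rasak-i
CASE=em - signalled by the affix -i
ASPECT=gu - signalled by the affix s-
check: srasaki -> srasaki -> srasaki -> serasaki
lemma: rasak; CASE=em; ASPECT=gu


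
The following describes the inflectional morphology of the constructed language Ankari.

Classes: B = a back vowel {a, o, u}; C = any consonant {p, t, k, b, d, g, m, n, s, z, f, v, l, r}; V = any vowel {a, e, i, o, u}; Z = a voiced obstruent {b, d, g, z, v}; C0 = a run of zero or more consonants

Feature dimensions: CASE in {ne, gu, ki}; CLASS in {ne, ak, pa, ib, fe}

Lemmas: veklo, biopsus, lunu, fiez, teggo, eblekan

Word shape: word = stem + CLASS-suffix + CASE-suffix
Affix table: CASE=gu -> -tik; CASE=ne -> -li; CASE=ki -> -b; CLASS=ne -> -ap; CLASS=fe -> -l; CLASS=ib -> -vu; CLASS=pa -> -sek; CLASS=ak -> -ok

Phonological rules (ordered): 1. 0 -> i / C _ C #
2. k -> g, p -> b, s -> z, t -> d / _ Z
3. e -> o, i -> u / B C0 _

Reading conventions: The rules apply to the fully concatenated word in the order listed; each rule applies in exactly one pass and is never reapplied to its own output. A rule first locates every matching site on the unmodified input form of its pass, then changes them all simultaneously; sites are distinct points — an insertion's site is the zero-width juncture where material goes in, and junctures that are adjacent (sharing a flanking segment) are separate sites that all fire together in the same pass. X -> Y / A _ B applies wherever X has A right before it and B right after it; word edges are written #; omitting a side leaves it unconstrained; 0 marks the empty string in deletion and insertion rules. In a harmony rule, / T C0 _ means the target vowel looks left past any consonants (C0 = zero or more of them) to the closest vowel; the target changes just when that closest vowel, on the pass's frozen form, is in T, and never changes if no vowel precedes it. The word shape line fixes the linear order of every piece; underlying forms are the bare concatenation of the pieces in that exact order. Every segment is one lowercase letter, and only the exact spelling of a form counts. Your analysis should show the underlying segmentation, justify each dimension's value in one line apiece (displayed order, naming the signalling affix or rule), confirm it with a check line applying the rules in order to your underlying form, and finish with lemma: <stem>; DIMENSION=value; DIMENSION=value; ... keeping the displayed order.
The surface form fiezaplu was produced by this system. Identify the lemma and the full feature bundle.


underlying: fiez-ap-li
CASE=ne - signalled by the affix -li
CLASS=ne - signalled by the affix -ap
check: fiezapli -> fiezapli -> fiezapli -> fiezaplu
lemma: fiez; CASE=ne; CLASS=ne


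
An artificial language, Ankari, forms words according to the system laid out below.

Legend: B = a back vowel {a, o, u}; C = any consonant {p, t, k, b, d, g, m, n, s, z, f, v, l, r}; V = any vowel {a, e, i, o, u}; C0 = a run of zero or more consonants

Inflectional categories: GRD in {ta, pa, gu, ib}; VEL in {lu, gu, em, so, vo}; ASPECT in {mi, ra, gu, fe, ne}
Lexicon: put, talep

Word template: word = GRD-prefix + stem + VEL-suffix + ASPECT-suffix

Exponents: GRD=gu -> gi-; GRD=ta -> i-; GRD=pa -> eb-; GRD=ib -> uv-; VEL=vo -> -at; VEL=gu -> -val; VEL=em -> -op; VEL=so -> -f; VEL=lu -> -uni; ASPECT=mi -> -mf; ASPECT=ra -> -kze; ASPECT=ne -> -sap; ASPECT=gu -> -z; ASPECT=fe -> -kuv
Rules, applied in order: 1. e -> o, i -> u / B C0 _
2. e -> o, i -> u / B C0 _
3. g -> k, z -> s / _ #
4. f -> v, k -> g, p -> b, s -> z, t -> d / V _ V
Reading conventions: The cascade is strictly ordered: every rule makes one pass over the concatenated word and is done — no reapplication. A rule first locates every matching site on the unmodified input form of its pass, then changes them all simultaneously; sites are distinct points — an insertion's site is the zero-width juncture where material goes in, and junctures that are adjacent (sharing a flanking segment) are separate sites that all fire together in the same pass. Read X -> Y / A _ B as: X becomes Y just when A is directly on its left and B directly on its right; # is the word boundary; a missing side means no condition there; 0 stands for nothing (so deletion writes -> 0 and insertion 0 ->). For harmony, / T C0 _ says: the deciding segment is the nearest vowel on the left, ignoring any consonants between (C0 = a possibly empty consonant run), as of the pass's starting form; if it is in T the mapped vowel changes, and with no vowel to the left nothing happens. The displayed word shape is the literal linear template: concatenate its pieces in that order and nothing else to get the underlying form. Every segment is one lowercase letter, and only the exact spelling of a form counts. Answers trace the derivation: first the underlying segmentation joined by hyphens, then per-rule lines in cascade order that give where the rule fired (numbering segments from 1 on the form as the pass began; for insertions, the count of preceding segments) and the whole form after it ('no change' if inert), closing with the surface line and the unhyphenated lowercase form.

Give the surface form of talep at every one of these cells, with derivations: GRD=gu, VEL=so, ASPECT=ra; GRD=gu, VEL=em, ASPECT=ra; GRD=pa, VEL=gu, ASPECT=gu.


cell GRD=gu, VEL=so, ASPECT=ra:
underlying: gi-talep-f-kze
1. e -> o, i -> u / B C0 _: fires at position(s) 6: gitalopfkze
2. e -> o, i -> u / B C0 _: fires at position(s) 11: gitalopfkzo
3. g -> k, z -> s / _ #: no change
4. f -> v, k -> g, p -> b, s -> z, t -> d / V _ V: fires at position(s) 3: gidalopfkzo
surface: gidalopfkzo

cell GRD=gu, VEL=em, ASPECT=ra:
underlying: gi-talep-op-kze
1. e -> o, i -> u / B C0 _: fires at position(s) 6, 12: gitalopopkzo
2. e -> o, i -> u / B C0 _: no change
3. g -> k, z -> s / _ #: no change
4. f -> v, k -> g, p -> b, s -> z, t -> d / V _ V: fires at position(s) 3, 7: gidalobopkzo
surface: gidalobopkzo

cell GRD=pa, VEL=gu, ASPECT=gu:
underlying: eb-talep-val-z
1. e -> o, i -> u / B C0 _: fires at position(s) 6: ebtalopvalz
2. e -> o, i -> u / B C0 _: no change
3. g -> k, z -> s / _ #: fires at position(s) 11: ebtalopvals
4. f -> v, k -> g, p -> b, s -> z, t -> d / V _ V: no change
surface: ebtalopvals


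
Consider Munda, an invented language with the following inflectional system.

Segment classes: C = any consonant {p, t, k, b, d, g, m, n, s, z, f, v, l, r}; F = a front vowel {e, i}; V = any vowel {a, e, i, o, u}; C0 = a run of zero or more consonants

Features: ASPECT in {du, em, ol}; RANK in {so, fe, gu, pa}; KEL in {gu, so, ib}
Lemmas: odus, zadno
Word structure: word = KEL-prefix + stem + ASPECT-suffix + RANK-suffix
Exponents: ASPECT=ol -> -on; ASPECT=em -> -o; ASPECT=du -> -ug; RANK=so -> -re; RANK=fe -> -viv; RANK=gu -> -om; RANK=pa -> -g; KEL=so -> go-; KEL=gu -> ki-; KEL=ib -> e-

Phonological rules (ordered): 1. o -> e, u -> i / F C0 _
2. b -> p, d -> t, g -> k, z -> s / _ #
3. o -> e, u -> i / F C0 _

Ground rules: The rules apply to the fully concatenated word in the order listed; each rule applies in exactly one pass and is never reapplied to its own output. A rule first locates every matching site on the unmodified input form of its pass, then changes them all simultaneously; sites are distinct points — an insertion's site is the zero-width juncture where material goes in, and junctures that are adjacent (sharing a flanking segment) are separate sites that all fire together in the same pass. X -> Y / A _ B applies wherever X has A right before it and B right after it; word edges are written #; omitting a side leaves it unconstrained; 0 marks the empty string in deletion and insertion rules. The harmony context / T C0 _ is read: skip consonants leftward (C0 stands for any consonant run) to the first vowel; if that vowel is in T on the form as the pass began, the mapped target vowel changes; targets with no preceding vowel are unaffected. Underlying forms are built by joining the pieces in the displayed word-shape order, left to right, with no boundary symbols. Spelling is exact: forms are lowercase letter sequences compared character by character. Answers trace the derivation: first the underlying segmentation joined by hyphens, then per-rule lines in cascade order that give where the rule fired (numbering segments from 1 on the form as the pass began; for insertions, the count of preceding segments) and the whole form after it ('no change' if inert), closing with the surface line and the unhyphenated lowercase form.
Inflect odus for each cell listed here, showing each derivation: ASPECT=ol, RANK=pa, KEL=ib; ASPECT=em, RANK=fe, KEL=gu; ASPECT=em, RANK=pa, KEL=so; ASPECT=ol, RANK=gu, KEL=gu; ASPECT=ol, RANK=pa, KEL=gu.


cell ASPECT=ol, RANK=pa, KEL=ib:
underlying: e-odus-on-g
1. o -> e, u -> i / F C0 _: fires at position(s) 2: eedusong
2. b -> p, d -> t, g -> k, z -> s / _ #: fires at position(s) 8: eedusonk
3. o -> e, u -> i / F C0 _: fires at position(s) 4: eedisonk
surface: eedisonk

cell ASPECT=em, RANK=fe, KEL=gu:
underlying: ki-odus-o-viv
1. o -> e, u -> i / F C0 _: fires at position(s) 3: kiedusoviv
2. b -> p, d -> t, g -> k, z -> s / _ #: no change
3. o -> e, u -> i / F C0 _: fires at position(s) 5: kiedisoviv
surface: kiedisoviv

cell ASPECT=em, RANK=pa, KEL=so:
underlying: go-odus-o-g
1. o -> e, u -> i / F C0 _: no change
2. b -> p, d -> t, g -> k, z -> s / _ #: fires at position(s) 8: goodusok
3. o -> e, u -> i / F C0 _: no change
surface: goodusok

cell ASPECT=ol, RANK=gu, KEL=gu:
underlying: ki-odus-on-om
1. o -> e, u -> i / F C0 _: fires at position(s) 3: kiedusonom
2. b -> p, d -> t, g -> k, z -> s / _ #: no change
3. o -> e, u -> i / F C0 _: fires at position(s) 5: kiedisonom
surface: kiedisonom

cell ASPECT=ol, RANK=pa, KEL=gu:
underlying: ki-odus-on-g
1. o -> e, u -> i / F C0 _: fires at position(s) 3: kiedusong
2. b -> p, d -> t, g -> k, z -> s / _ #: fires at position(s) 9: kiedusonk
3. o -> e, u -> i / F C0 _: fires at position(s) 5: kiedisonk
surface: kiedisonk


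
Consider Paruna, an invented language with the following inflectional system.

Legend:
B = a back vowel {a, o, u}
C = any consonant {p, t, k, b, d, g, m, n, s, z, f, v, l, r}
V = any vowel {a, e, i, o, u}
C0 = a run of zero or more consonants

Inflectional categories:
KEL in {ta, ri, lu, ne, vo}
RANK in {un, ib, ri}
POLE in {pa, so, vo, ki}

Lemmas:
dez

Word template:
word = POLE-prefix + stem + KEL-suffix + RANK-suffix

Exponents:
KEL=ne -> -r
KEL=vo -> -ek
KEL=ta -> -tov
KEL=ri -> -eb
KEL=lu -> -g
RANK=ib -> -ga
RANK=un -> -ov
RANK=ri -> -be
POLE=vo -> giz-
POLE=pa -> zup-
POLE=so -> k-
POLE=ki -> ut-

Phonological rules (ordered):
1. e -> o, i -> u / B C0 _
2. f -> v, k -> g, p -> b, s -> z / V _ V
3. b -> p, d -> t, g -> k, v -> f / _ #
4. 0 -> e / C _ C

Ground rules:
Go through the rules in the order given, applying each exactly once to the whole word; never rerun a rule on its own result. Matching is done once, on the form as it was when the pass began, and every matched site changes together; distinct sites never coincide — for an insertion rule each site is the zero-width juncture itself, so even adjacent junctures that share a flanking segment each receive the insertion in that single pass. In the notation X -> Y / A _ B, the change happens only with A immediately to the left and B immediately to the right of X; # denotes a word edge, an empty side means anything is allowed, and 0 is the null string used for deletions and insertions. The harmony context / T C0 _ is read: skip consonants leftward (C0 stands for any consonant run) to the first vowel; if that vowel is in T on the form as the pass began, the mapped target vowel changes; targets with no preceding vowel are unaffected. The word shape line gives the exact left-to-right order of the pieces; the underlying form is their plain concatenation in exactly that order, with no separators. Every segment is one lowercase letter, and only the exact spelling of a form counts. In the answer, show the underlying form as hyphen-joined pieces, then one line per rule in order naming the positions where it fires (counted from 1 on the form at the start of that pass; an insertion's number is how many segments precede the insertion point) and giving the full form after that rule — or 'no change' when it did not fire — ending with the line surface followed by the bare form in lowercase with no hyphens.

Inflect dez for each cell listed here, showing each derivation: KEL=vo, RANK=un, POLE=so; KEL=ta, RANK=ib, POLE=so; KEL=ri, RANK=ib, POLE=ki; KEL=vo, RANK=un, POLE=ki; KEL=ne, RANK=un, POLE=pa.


cell KEL=vo, RANK=un, POLE=so:
underlying: k-dez-ek-ov
1. e -> o, i -> u / B C0 _: no change
2. f -> v, k -> g, p -> b, s -> z / V _ V: fires at position(s) 6: kdezegov
3. b -> p, d -> t, g -> k, v -> f / _ #: fires at position(s) 8: kdezegof
4. 0 -> e / C _ C: inserts after position(s) 1: kedezegof
surface: kedezegof

cell KEL=ta, RANK=ib, POLE=so:
underlying: k-dez-tov-ga
1. e -> o, i -> u / B C0 _: no change
2. f -> v, k -> g, p -> b, s -> z / V _ V: no change
3. b -> p, d -> t, g -> k, v -> f / _ #: no change
4. 0 -> e / C _ C: inserts after position(s) 1, 4, 7: kedezetovega
surface: kedezetovega

cell KEL=ri, RANK=ib, POLE=ki:
underlying: ut-dez-eb-ga
1. e -> o, i -> u / B C0 _: fires at position(s) 4: utdozebga
2. f -> v, k -> g, p -> b, s -> z / V _ V: no change
3. b -> p, d -> t, g -> k, v -> f / _ #: no change
4. 0 -> e / C _ C: inserts after position(s) 2, 7: utedozebega
surface: utedozebega

cell KEL=vo, RANK=un, POLE=ki:
underlying: ut-dez-ek-ov
1. e -> o, i -> u / B C0 _: fires at position(s) 4: utdozekov
2. f -> v, k -> g, p -> b, s -> z / V _ V: fires at position(s) 7: utdozegov
3. b -> p, d -> t, g -> k, v -> f / _ #: fires at position(s) 9: utdozegof
4. 0 -> e / C _ C: inserts after position(s) 2: utedozegof
surface: utedozegof

cell KEL=ne, RANK=un, POLE=pa:
underlying: zup-dez-r-ov
1. e -> o, i -> u / B C0 _: fires at position(s) 5: zupdozrov
2. f -> v, k -> g, p -> b, s -> z / V _ V: no change
3. b -> p, d -> t, g -> k, v -> f / _ #: fires at position(s) 9: zupdozrof
4. 0 -> e / C _ C: inserts after position(s) 3, 6: zupedozerof
surface: zupedozerof


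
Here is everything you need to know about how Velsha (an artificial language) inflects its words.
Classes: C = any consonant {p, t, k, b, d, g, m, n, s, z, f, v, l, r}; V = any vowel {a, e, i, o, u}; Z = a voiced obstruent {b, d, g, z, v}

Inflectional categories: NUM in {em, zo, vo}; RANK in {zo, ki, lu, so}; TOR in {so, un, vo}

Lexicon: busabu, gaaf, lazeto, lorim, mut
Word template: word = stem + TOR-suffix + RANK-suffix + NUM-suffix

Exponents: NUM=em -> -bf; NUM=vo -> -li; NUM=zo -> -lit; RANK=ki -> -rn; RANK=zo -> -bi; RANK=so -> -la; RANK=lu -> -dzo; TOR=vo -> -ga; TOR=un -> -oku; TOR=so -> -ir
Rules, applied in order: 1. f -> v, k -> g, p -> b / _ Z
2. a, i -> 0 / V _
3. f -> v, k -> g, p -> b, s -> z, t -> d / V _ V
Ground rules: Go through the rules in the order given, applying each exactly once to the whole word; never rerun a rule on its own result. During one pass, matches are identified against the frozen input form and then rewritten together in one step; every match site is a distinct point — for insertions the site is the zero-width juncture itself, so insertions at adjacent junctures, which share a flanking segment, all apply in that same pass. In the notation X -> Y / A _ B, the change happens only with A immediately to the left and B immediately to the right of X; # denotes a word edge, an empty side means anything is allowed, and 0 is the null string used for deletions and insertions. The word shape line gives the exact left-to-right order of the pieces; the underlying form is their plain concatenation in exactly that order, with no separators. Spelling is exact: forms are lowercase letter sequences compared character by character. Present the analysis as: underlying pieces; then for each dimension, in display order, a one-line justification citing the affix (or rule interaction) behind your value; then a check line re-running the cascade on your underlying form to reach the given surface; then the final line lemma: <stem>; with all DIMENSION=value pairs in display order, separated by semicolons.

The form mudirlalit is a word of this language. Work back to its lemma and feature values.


underlying: mut-ir-la-lit
NUM=zo - signalled by the affix -lit
RANK=so - signalled by the affix -la
TOR=so - signalled by the affix -ir
check: mutirlalit -> mutirlalit -> mutirlalit -> mudirlalit
lemma: mut; NUM=zo; RANK=so; TOR=so


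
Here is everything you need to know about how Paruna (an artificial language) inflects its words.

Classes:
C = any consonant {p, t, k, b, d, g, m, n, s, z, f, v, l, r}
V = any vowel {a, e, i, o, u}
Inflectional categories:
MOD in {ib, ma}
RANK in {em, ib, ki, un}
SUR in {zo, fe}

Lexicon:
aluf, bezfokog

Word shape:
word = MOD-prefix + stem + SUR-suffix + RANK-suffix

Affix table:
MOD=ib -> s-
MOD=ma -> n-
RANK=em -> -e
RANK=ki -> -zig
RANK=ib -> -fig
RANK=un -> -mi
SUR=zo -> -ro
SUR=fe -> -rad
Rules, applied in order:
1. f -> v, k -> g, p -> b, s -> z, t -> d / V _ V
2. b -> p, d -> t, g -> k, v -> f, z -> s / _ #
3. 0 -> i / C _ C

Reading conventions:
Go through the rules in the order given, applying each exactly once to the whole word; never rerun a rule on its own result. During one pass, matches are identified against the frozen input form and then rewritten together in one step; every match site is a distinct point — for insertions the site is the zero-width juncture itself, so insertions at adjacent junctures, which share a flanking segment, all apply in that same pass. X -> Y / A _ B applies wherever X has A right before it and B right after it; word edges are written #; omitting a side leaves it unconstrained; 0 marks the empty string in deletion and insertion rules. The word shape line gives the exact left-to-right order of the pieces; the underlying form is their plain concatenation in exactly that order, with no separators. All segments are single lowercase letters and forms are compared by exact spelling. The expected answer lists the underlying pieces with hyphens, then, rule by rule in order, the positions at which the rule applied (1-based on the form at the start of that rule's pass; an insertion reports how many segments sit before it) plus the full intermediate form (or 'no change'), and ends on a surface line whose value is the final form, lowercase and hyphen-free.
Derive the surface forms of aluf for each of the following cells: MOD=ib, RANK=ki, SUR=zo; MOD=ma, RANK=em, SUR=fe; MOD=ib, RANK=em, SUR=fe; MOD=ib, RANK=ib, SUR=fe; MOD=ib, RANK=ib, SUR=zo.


cell MOD=ib, RANK=ki, SUR=zo:
underlying: s-aluf-ro-zig
1. f -> v, k -> g, p -> b, s -> z, t -> d / V _ V: no change
2. b -> p, d -> t, g -> k, v -> f, z -> s / _ #: fires at position(s) 10: salufrozik
3. 0 -> i / C _ C: inserts after position(s) 5: salufirozik
surface: salufirozik

cell MOD=ma, RANK=em, SUR=fe:
underlying: n-aluf-rad-e
1. f -> v, k -> g, p -> b, s -> z, t -> d / V _ V: no change
2. b -> p, d -> t, g -> k, v -> f, z -> s / _ #: no change
3. 0 -> i / C _ C: inserts after position(s) 5: nalufirade
surface: nalufirade

cell MOD=ib, RANK=em, SUR=fe:
underlying: s-aluf-rad-e
1. f -> v, k -> g, p -> b, s -> z, t -> d / V _ V: no change
2. b -> p, d -> t, g -> k, v -> f, z -> s / _ #: no change
3. 0 -> i / C _ C: inserts after position(s) 5: salufirade
surface: salufirade

cell MOD=ib, RANK=ib, SUR=fe:
underlying: s-aluf-rad-fig
1. f -> v, k -> g, p -> b, s -> z, t -> d / V _ V: no change
2. b -> p, d -> t, g -> k, v -> f, z -> s / _ #: fires at position(s) 11: salufradfik
3. 0 -> i / C _ C: inserts after position(s) 5, 8: salufiradifik
surface: salufiradifik

cell MOD=ib, RANK=ib, SUR=zo:
underlying: s-aluf-ro-fig
1. f -> v, k -> g, p -> b, s -> z, t -> d / V _ V: fires at position(s) 8: salufrovig
2. b -> p, d -> t, g -> k, v -> f, z -> s / _ #: fires at position(s) 10: salufrovik
3. 0 -> i / C _ C: inserts after position(s) 5: salufirovik
surface: salufirovik


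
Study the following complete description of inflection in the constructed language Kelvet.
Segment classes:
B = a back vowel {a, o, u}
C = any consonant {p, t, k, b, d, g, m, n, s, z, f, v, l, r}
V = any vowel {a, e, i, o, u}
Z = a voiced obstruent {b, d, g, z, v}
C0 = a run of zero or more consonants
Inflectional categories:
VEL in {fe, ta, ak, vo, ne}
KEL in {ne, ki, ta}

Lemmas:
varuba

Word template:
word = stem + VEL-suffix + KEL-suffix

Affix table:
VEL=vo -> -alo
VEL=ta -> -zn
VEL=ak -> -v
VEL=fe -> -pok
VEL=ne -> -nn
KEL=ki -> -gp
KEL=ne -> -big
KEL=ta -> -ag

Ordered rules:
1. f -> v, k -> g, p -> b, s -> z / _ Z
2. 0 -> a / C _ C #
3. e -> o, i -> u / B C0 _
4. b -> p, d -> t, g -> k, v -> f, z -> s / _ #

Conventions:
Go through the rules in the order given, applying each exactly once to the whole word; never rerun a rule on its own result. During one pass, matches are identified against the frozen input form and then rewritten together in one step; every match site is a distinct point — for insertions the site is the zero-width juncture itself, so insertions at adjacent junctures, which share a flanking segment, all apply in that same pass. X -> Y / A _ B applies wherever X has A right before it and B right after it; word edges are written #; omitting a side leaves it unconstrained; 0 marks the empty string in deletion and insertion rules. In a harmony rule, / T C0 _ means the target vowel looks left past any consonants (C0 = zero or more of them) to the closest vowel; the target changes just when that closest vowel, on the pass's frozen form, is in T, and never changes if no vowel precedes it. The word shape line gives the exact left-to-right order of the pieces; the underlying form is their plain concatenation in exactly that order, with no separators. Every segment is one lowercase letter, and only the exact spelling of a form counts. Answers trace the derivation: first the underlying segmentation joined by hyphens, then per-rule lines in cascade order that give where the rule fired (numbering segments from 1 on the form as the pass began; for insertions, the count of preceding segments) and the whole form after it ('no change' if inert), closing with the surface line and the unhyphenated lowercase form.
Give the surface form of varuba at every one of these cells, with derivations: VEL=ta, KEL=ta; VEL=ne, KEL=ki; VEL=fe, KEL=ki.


cell VEL=ta, KEL=ta:
underlying: varuba-zn-ag
1. f -> v, k -> g, p -> b, s -> z / _ Z: no change
2. 0 -> a / C _ C #: no change
3. e -> o, i -> u / B C0 _: no change
4. b -> p, d -> t, g -> k, v -> f, z -> s / _ #: fires at position(s) 10: varubaznak
surface: varubaznak

cell VEL=ne, KEL=ki:
underlying: varuba-nn-gp
1. f -> v, k -> g, p -> b, s -> z / _ Z: no change
2. 0 -> a / C _ C #: inserts after position(s) 9: varubanngap
3. e -> o, i -> u / B C0 _: no change
4. b -> p, d -> t, g -> k, v -> f, z -> s / _ #: no change
surface: varubanngap

cell VEL=fe, KEL=ki:
underlying: varuba-pok-gp
1. f -> v, k -> g, p -> b, s -> z / _ Z: fires at position(s) 9: varubapoggp
2. 0 -> a / C _ C #: inserts after position(s) 10: varubapoggap
3. e -> o, i -> u / B C0 _: no change
4. b -> p, d -> t, g -> k, v -> f, z -> s / _ #: no change
surface: varubapoggap


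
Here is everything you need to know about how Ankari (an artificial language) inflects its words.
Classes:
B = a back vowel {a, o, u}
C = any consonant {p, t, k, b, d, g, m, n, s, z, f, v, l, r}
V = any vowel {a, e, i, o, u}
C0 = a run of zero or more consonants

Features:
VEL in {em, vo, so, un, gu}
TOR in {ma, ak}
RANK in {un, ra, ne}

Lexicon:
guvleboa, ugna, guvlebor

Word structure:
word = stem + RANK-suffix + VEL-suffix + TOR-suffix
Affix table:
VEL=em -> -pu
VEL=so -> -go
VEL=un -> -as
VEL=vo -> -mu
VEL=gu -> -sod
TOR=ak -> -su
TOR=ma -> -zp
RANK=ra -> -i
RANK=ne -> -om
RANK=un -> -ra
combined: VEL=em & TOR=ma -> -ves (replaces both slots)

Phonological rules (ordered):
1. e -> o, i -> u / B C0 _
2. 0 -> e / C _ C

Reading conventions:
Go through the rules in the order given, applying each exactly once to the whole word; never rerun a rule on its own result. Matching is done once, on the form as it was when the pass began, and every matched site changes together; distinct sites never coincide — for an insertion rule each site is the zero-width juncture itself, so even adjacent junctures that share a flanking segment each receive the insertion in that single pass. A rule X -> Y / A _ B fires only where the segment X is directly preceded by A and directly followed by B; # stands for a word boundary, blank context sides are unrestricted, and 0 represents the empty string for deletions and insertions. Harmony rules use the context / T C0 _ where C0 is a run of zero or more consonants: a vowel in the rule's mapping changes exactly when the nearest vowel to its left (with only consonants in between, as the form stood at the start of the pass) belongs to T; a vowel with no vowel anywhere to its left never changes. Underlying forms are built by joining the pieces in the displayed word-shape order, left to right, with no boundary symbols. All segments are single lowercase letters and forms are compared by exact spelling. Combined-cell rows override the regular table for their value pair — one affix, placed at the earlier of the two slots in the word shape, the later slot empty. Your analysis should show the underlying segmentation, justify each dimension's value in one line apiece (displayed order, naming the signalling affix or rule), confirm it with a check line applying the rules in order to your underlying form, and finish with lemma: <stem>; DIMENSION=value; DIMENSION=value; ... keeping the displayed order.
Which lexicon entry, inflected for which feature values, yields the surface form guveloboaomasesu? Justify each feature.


underlying: guvleboa-om-as-su
VEL=un - signalled by the affix -as
TOR=ak - signalled by the affix -su
RANK=ne - signalled by the affix -om
check: guvleboaomassu -> guvloboaomassu -> guveloboaomasesu
lemma: guvleboa; VEL=un; TOR=ak; RANK=ne


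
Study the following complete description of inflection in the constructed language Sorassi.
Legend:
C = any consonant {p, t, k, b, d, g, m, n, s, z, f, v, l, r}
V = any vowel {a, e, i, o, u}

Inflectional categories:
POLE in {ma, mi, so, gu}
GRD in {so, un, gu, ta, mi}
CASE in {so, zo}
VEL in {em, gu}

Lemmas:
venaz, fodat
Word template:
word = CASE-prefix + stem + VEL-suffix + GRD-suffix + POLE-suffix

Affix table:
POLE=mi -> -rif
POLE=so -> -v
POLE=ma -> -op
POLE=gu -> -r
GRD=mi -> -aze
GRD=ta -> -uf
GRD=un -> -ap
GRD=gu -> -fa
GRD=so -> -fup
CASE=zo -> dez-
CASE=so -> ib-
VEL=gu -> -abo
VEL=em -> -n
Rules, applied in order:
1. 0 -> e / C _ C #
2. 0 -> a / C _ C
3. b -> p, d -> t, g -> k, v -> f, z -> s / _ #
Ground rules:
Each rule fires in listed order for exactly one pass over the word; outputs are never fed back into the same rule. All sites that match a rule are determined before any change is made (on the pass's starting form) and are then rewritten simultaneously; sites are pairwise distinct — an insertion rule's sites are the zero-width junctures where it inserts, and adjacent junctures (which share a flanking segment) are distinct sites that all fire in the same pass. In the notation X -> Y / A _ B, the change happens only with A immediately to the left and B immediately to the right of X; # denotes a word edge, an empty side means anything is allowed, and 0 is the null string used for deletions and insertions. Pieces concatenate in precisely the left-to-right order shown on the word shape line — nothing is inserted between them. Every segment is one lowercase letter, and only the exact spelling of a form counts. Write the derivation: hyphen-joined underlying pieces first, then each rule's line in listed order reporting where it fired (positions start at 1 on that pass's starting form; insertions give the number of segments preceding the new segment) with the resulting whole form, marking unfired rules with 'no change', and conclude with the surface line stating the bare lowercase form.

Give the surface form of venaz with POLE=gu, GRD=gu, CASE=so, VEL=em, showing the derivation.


underlying: ib-venaz-n-fa-r
1. 0 -> e / C _ C #: no change
2. 0 -> a / C _ C: inserts after position(s) 2, 7, 8: ibavenazanafar
3. b -> p, d -> t, g -> k, v -> f, z -> s / _ #: no change
surface: ibavenazanafar
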